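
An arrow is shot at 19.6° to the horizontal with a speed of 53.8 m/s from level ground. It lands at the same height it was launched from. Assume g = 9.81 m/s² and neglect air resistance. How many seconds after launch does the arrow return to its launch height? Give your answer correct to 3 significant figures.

3.68 s

Vertical component: v_y = 53.8 sin 19.6° = 18.05 m/s.
For a projectile landing at launch height, time of flight is t = 2 v_y / g = 2 × 18.05 / 9.81 = 3.68 s.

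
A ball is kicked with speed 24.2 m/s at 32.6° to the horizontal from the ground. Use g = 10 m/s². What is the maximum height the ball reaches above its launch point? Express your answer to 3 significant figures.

8.50 m

Vertical component of launch velocity: v_y = 24.2 sin 32.6° = 13.04 m/s.
At the highest point the vertical velocity is zero, so v_y² = 2 g h_max.
h_max = (13.04)² / (2 × 10) = 170.0 / 20.00 = 8.50 m.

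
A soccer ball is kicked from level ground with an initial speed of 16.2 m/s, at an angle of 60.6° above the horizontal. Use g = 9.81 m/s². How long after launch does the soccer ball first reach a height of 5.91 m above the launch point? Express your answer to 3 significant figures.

0.509 s

v_y0 = 16.2 sin 60.6° = 14.11 m/s.
Set y = v_y0 t − ½ g t² = 5.91: 4.905 t² − 14.11 t + 5.91 = 0.
t = [14.11 ± √(199.1 − 116.0)] / 9.81 = (14.11 ± 9.116) / 9.81, giving t = 0.509 s or t = 2.37 s.
The soccer ball is on the way up at the first time, so t = 0.509 s.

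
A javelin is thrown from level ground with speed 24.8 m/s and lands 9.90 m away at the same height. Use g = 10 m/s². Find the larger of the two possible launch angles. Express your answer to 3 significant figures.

Level-ground range: R = v₀² sin(2θ)/g ⇒ sin 2θ = R g / v₀² = 9.90×10/24.8² = 0.1610.
2θ = arcsin(0.1610) = 9.265° or 180° − 9.265° = 170.735°.
So θ = 4.63° or θ = 85.4°.

85.4°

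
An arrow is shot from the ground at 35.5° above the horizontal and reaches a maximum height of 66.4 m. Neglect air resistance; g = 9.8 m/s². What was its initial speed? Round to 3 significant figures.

62.1 m/s

At maximum height v_y = 0, so (v₀ sin θ)² = 2 g H.
v₀ sin 35.5° = √(2 × 9.8 × 66.4) = 36.08 m/s.
v₀ = 36.08 / sin 35.5° = 36.08 / 0.5807 = 62.1 m/s.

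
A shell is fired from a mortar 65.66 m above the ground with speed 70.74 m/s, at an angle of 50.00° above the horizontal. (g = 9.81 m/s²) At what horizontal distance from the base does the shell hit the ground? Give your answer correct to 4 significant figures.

552.5 m

Components: v_x = 70.74 cos 50.00° = 45.471 m/s, v_y = 70.74 sin 50.00° = 54.190 m/s.
Vertical: 0 = 65.66 + 54.190 t − ½(9.81) t² ⇒ 4.905 t² − 54.190 t − 65.66 = 0.
t = [54.190 + √(2936.6 + 1288.2)] / 9.810 = 12.150 s.
Horizontal: R = v_x · t = 45.471 × 12.150 = 552.5 m.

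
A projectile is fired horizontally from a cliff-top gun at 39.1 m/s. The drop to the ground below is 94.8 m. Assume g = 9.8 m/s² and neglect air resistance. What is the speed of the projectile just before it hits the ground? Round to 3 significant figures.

Fall time: t = √(2 × 94.8 / 9.8) = 4.399 s.
At impact: v_x = 39.1 m/s (unchanged), v_y = g t = 9.8 × 4.399 = 43.11 m/s.
Speed = √(v_x² + v_y²) = √(1529 + 1858) = 58.2 m/s.

58.2 m/s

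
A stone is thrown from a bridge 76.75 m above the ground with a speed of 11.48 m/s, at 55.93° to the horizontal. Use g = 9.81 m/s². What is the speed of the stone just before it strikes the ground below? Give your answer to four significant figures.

v_x = 11.48 cos 55.93° = 6.4312 m/s is unchanged throughout.
For the vertical component, v_y² = v_y0² + 2 g h = (9.5095)² + 2×9.81×76.75 = 1596.3, so |v_y| = 39.954 m/s.
Impact speed = √(v_x² + v_y²) = √(41.360 + 1596.3) = 40.47 m/s.

40.47 m/s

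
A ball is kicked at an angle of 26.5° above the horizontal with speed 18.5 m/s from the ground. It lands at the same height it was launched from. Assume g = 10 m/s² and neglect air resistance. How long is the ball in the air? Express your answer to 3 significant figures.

Vertical component: v_y = 18.5 sin 26.5° = 8.255 m/s.
For a projectile landing at launch height, time of flight is t = 2 v_y / g = 2 × 8.255 / 10 = 1.65 s.

1.65 s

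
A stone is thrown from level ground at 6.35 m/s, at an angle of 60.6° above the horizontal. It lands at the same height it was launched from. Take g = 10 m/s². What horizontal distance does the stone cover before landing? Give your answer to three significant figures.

3.45 m

For level ground, R = v₀² sin(2θ) / g.
sin(2 × 60.6°) = sin 121.2° = 0.8554.
R = (6.35)² × 0.8554 / 10 = 3.45 m.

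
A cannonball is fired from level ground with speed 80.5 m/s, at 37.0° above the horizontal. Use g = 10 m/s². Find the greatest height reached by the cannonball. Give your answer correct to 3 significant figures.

Vertical component of launch velocity: v_y = 80.5 sin 37.0° = 48.45 m/s.
At the highest point the vertical velocity is zero, so v_y² = 2 g h_max.
h_max = (48.45)² / (2 × 10) = 2347 / 20.00 = 117 m.

117 m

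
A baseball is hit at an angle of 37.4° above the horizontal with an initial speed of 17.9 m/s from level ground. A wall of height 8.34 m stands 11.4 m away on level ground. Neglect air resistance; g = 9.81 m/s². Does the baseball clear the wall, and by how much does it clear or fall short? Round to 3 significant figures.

No — it falls 2.78 m short of clearing the wall.

v_x = 17.9 cos 37.4° = 14.22 m/s; v_y0 = 17.9 sin 37.4° = 10.87 m/s.
Time to reach the wall: t = 11.4 / 14.22 = 0.8017 s.
Height at that point: y = 10.87×0.8017 − 4.905×0.8017² = 5.562 m.
That is 8.34 − 5.562 = 2.78 m below the top of the wall, so the baseball does not clear it.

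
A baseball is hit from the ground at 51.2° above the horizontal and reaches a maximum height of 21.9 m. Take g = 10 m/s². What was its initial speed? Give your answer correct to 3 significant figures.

26.9 m/s

At maximum height v_y = 0, so (v₀ sin θ)² = 2 g H.
v₀ sin 51.2° = √(2 × 10 × 21.9) = 20.93 m/s.
v₀ = 20.93 / sin 51.2° = 20.93 / 0.7793 = 26.9 m/s.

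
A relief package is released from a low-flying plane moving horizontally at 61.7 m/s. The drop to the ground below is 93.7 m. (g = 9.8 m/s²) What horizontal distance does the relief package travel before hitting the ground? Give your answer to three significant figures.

270 m

Initial vertical velocity is zero, so the fall time comes from h = ½ g t²: t = √(2 × 93.7 / 9.8) = 4.373 s.
Horizontal motion is uniform at 61.7 m/s, so x = 61.7 × 4.373 = 270 m.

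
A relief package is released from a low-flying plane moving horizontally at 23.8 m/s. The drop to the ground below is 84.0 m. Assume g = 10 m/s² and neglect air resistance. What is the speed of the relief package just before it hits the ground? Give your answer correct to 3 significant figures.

Fall time: t = √(2 × 84.0 / 10) = 4.099 s.
At impact: v_x = 23.8 m/s (unchanged), v_y = g t = 10 × 4.099 = 40.99 m/s.
Speed = √(v_x² + v_y²) = √(566.4 + 1680) = 47.4 m/s.

47.4 m/s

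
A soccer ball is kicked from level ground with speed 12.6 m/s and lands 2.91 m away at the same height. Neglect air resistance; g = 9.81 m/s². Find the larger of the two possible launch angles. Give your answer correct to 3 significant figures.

84.8°

Level-ground range: R = v₀² sin(2θ)/g ⇒ sin 2θ = R g / v₀² = 2.91×9.81/12.6² = 0.1798.
2θ = arcsin(0.1798) = 10.36° or 180° − 10.36° = 169.64°.
So θ = 5.18° or θ = 84.8°.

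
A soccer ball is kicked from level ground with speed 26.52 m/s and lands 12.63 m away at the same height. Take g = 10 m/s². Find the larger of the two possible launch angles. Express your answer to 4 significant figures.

Level-ground range: R = v₀² sin(2θ)/g ⇒ sin 2θ = R g / v₀² = 12.63×10/26.52² = 0.1796.
2θ = arcsin(0.1796) = 10.346° or 180° − 10.346° = 169.654°.
So θ = 5.173° or θ = 84.83°.

84.83°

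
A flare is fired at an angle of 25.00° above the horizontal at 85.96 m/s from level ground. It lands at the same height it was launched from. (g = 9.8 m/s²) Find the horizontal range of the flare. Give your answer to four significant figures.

For level ground, R = v₀² sin(2θ) / g.
sin(2 × 25.00°) = sin 50.000° = 0.7660.
R = (85.96)² × 0.7660 / 9.8 = 577.6 m.

577.6 m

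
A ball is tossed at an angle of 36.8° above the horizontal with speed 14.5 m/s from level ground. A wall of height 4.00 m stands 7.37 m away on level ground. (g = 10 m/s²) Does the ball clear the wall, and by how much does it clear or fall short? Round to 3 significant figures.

v_x = 14.5 cos 36.8° = 11.61 m/s; v_y0 = 14.5 sin 36.8° = 8.686 m/s.
Time to reach the wall: t = 7.37 / 11.61 = 0.6348 s.
Height at that point: y = 8.686×0.6348 − 5.000×0.6348² = 3.499 m.
That is 4.00 − 3.499 = 0.501 m below the top of the wall, so the ball does not clear it.

No — it falls 0.501 m short of clearing the wall.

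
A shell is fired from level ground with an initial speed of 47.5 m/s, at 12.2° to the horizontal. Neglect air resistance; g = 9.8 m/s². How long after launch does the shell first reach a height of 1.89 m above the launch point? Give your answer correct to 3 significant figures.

v_y0 = 47.5 sin 12.2° = 10.04 m/s.
Set y = v_y0 t − ½ g t² = 1.89: 4.900 t² − 10.04 t + 1.89 = 0.
t = [10.04 ± √(100.8 − 37.04)] / 9.8 = (10.04 ± 7.985) / 9.8, giving t = 0.210 s or t = 1.84 s.
The shell is on the way up at the first time, so t = 0.210 s.

0.210 s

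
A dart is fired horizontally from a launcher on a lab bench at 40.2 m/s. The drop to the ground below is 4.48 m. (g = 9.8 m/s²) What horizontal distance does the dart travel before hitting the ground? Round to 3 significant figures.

38.4 m

Initial vertical velocity is zero, so the fall time comes from h = ½ g t²: t = √(2 × 4.48 / 9.8) = 0.9562 s.
Horizontal motion is uniform at 40.2 m/s, so x = 40.2 × 0.9562 = 38.4 m.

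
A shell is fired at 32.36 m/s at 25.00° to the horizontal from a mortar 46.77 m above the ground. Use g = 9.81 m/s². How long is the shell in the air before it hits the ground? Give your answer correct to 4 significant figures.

Vertical component: v_y = 32.36 sin 25.00° = 13.676 m/s.
Taking up as positive with launch at y = 46.77 m, landing at y = 0: 0 = 46.77 + 13.676 t − ½(9.81) t².
Solving 4.905 t² − 13.676 t − 46.77 = 0 gives t = [13.676 + √(13.676² + 4·4.905·46.77)] / 9.810 = 4.782 s.

4.782 s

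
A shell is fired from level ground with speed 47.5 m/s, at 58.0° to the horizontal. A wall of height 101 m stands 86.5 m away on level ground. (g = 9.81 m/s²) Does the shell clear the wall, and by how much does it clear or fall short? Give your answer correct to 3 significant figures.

v_x = 47.5 cos 58.0° = 25.17 m/s; v_y0 = 47.5 sin 58.0° = 40.28 m/s.
Time to reach the wall: t = 86.5 / 25.17 = 3.437 s.
Height at that point: y = 40.28×3.437 − 4.905×3.437² = 80.50 m.
That is 101 − 80.50 = 20.5 m below the top of the wall, so the shell does not clear it.

No — it falls 20.5 m short of clearing the wall.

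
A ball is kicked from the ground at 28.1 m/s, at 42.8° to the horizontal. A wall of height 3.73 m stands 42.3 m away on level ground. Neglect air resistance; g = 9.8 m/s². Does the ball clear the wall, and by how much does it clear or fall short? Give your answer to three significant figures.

Yes — it clears the wall by 14.8 m.

v_x = 28.1 cos 42.8° = 20.62 m/s; v_y0 = 28.1 sin 42.8° = 19.09 m/s.
Time to reach the wall: t = 42.3 / 20.62 = 2.051 s.
Height at that point: y = 19.09×2.051 − 4.900×2.051² = 18.54 m.
That is 18.54 − 3.73 = 14.8 m above the top of the wall, so the ball clears it.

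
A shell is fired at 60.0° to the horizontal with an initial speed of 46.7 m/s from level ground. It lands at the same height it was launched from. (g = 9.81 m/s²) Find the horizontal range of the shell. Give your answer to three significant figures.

Components: v_x = 46.7 cos 60.0° = 23.35 m/s, v_y = 46.7 sin 60.0° = 40.44 m/s.
Time of flight (same landing height): t = 2 v_y / g = 2 × 40.44 / 9.81 = 8.245 s.
Range: R = v_x · t = 23.35 × 8.245 = 193 m.

193 m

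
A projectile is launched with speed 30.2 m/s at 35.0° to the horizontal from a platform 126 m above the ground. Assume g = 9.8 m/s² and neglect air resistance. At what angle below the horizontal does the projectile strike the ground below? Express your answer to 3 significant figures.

v_x = 30.2 cos 35.0° = 24.74 m/s.
At impact |v_y| = √(v_y0² + 2 g h) = √(17.32² + 2×9.8×126) = 52.63 m/s.
Angle below horizontal = arctan(|v_y| / v_x) = arctan(52.63 / 24.74) = 64.8°.

64.8°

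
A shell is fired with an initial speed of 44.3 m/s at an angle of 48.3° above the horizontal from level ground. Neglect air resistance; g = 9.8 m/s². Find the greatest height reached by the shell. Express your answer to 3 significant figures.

55.8 m

Vertical component of launch velocity: v_y = 44.3 sin 48.3° = 33.08 m/s.
At the highest point the vertical velocity is zero, so v_y² = 2 g h_max.
h_max = (33.08)² / (2 × 9.8) = 1094 / 19.60 = 55.8 m.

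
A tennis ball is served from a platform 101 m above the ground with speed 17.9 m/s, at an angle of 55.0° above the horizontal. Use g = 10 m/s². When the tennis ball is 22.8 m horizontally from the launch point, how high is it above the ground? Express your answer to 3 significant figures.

109 m

v_x = 17.9 cos 55.0° = 10.27 m/s, v_y0 = 17.9 sin 55.0° = 14.66 m/s.
Time to reach x = 22.8 m: t = x / v_x = 22.8 / 10.27 = 2.220 s.
y = 101 + v_y0 t − ½ g t² = 101 + 14.66×2.220 − 5.000×2.220² = 109 m.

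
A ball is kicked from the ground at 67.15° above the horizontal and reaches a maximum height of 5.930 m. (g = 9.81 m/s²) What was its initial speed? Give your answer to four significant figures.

At maximum height v_y = 0, so (v₀ sin θ)² = 2 g H.
v₀ sin 67.15° = √(2 × 9.81 × 5.930) = 10.786 m/s.
v₀ = 10.786 / sin 67.15° = 10.786 / 0.9215 = 11.70 m/s.

11.70 m/s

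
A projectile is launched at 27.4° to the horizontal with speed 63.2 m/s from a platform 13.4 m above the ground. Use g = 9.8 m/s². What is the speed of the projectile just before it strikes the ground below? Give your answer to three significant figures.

65.2 m/s

v_x = 63.2 cos 27.4° = 56.11 m/s is unchanged throughout.
For the vertical component, v_y² = v_y0² + 2 g h = (29.08)² + 2×9.8×13.4 = 1108, so |v_y| = 33.29 m/s.
Impact speed = √(v_x² + v_y²) = √(3148 + 1108) = 65.2 m/s.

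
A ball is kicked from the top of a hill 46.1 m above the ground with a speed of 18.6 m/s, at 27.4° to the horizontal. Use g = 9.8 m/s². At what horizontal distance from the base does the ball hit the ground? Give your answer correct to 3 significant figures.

67.1 m

Components: v_x = 18.6 cos 27.4° = 16.51 m/s, v_y = 18.6 sin 27.4° = 8.560 m/s.
Vertical: 0 = 46.1 + 8.560 t − ½(9.8) t² ⇒ 4.900 t² − 8.560 t − 46.1 = 0.
t = [8.560 + √(73.27 + 903.6)] / 9.800 = 4.063 s.
Horizontal: R = v_x · t = 16.51 × 4.063 = 67.1 m.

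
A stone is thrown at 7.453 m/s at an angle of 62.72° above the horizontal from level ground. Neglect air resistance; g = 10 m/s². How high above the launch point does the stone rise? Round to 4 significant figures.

2.194 m

Vertical component of launch velocity: v_y = 7.453 sin 62.72° = 6.6241 m/s.
At the highest point the vertical velocity is zero, so v_y² = 2 g h_max.
h_max = (6.6241)² / (2 × 10) = 43.879 / 20.00 = 2.194 m.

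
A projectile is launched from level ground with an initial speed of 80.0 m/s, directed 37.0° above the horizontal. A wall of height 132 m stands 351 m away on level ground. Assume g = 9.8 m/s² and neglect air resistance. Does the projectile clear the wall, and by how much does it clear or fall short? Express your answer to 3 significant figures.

No — it falls 15.4 m short of clearing the wall.

v_x = 80.0 cos 37.0° = 63.89 m/s; v_y0 = 80.0 sin 37.0° = 48.15 m/s.
Time to reach the wall: t = 351 / 63.89 = 5.494 s.
Height at that point: y = 48.15×5.494 − 4.900×5.494² = 116.6 m.
That is 132 − 116.6 = 15.4 m below the top of the wall, so the projectile does not clear it.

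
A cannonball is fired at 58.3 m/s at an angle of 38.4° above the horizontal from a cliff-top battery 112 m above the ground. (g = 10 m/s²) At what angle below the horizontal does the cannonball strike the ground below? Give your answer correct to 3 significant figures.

v_x = 58.3 cos 38.4° = 45.69 m/s.
At impact |v_y| = √(v_y0² + 2 g h) = √(36.21² + 2×10×112) = 59.59 m/s.
Angle below horizontal = arctan(|v_y| / v_x) = arctan(59.59 / 45.69) = 52.5°.

52.5°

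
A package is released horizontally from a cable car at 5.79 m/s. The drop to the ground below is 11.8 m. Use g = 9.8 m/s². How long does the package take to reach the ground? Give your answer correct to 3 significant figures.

1.55 s

The horizontal speed doesn't affect the fall. With v_y0 = 0, h = ½ g t².
t = √(2 × 11.8 / 9.8) = √2.408 = 1.55 s.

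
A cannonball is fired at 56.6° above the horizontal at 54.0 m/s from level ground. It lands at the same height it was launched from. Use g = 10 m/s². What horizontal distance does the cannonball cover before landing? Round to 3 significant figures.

For level ground, R = v₀² sin(2θ) / g.
sin(2 × 56.6°) = sin 113.2° = 0.9191.
R = (54.0)² × 0.9191 / 10 = 268 m.

268 m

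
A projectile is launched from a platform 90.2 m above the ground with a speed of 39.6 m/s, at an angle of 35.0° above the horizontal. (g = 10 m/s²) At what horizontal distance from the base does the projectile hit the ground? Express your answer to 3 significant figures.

230 m

Components: v_x = 39.6 cos 35.0° = 32.44 m/s, v_y = 39.6 sin 35.0° = 22.71 m/s.
Vertical: 0 = 90.2 + 22.71 t − ½(10) t² ⇒ 5.000 t² − 22.71 t − 90.2 = 0.
t = [22.71 + √(515.7 + 1804)] / 10.00 = 7.087 s.
Horizontal: R = v_x · t = 32.44 × 7.087 = 230 m.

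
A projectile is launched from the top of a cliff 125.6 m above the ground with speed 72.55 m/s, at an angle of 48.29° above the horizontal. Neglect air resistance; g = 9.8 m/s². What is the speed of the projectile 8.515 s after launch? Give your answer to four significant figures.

56.46 m/s

v_x = 72.55 cos 48.29° = 48.272 m/s (constant).
v_y(t) = 72.55 sin 48.29° − g t = 54.160 − 9.8 × 8.515 = -29.287 m/s.
Speed = √(v_x² + v_y²) = √(2330.2 + 857.73) = 56.46 m/s.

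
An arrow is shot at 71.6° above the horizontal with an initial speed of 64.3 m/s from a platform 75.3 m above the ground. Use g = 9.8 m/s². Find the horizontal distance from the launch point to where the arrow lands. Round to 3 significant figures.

Components: v_x = 64.3 cos 71.6° = 20.30 m/s, v_y = 64.3 sin 71.6° = 61.01 m/s.
Vertical: 0 = 75.3 + 61.01 t − ½(9.8) t² ⇒ 4.900 t² − 61.01 t − 75.3 = 0.
t = [61.01 + √(3722 + 1476)] / 9.800 = 13.58 s.
Horizontal: R = v_x · t = 20.30 × 13.58 = 276 m.

276 m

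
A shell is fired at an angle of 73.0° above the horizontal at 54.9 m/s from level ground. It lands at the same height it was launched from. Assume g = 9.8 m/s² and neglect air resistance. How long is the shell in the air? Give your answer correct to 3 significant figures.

10.7 s

Vertical component: v_y = 54.9 sin 73.0° = 52.50 m/s.
For a projectile landing at launch height, time of flight is t = 2 v_y / g = 2 × 52.50 / 9.8 = 10.7 s.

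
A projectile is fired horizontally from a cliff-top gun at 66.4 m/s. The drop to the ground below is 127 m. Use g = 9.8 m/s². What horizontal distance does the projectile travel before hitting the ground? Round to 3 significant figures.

338 m

Initial vertical velocity is zero, so the fall time comes from h = ½ g t²: t = √(2 × 127 / 9.8) = 5.091 s.
Horizontal motion is uniform at 66.4 m/s, so x = 66.4 × 5.091 = 338 m.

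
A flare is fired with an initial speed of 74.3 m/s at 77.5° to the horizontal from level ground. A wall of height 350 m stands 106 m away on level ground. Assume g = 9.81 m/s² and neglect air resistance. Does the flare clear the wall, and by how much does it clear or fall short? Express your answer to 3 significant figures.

v_x = 74.3 cos 77.5° = 16.08 m/s; v_y0 = 74.3 sin 77.5° = 72.54 m/s.
Time to reach the wall: t = 106 / 16.08 = 6.592 s.
Height at that point: y = 72.54×6.592 − 4.905×6.592² = 265.0 m.
That is 350 − 265.0 = 85.0 m below the top of the wall, so the flare does not clear it.

No — it falls 85.0 m short of clearing the wall.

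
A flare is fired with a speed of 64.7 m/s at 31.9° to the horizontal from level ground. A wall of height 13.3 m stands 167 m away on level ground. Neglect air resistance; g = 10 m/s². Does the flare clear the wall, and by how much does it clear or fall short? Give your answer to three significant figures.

v_x = 64.7 cos 31.9° = 54.93 m/s; v_y0 = 64.7 sin 31.9° = 34.19 m/s.
Time to reach the wall: t = 167 / 54.93 = 3.040 s.
Height at that point: y = 34.19×3.040 − 5.000×3.040² = 57.73 m.
That is 57.73 − 13.3 = 44.4 m above the top of the wall, so the flare clears it.

Yes — it clears the wall by 44.4 m.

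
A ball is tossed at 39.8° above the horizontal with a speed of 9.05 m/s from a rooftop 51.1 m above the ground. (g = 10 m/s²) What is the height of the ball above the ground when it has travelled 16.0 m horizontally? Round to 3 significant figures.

38.0 m

v_x = 9.05 cos 39.8° = 6.953 m/s, v_y0 = 9.05 sin 39.8° = 5.793 m/s.
Time to reach x = 16.0 m: t = x / v_x = 16.0 / 6.953 = 2.301 s.
y = 51.1 + v_y0 t − ½ g t² = 51.1 + 5.793×2.301 − 5.000×2.301² = 38.0 m.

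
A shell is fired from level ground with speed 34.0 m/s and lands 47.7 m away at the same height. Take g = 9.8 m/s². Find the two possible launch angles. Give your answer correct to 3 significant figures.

Level-ground range: R = v₀² sin(2θ)/g ⇒ sin 2θ = R g / v₀² = 47.7×9.8/34.0² = 0.4044.
2θ = arcsin(0.4044) = 23.85° or 180° − 23.85° = 156.15°.
So θ = 11.9° or θ = 78.1°.

11.9° and 78.1°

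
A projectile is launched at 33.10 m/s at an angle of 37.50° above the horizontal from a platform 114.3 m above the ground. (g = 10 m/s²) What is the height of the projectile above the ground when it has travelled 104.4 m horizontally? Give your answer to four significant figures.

v_x = 33.10 cos 37.50° = 26.260 m/s, v_y0 = 33.10 sin 37.50° = 20.150 m/s.
Time to reach x = 104.4 m: t = x / v_x = 104.4 / 26.260 = 3.9756 s.
y = 114.3 + v_y0 t − ½ g t² = 114.3 + 20.150×3.9756 − 5.000×3.9756² = 115.4 m.

115.4 m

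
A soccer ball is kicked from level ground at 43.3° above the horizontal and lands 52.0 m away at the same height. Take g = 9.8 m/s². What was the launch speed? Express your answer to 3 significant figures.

22.6 m/s

On level ground, R = v₀² sin(2θ) / g, so v₀ = √(R g / sin 2θ).
sin(2 × 43.3°) = 0.9982.
v₀ = √(52.0 × 9.8 / 0.9982) = √510.5 = 22.6 m/s.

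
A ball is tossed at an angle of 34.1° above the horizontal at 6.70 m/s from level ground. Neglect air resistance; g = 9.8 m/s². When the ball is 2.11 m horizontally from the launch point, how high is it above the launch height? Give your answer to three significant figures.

v_x = 6.70 cos 34.1° = 5.548 m/s, v_y0 = 6.70 sin 34.1° = 3.756 m/s.
Time to reach x = 2.11 m: t = x / v_x = 2.11 / 5.548 = 0.3803 s.
y = v_y0 t − ½ g t² = 3.756×0.3803 − 4.900×0.3803² = 0.720 m.

0.720 m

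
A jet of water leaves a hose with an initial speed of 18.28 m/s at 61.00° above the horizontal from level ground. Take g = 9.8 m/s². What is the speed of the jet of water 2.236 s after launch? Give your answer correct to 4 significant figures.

10.66 m/s

v_x = 18.28 cos 61.00° = 8.8623 m/s (constant).
v_y(t) = 18.28 sin 61.00° − g t = 15.988 − 9.8 × 2.236 = -5.9248 m/s.
Speed = √(v_x² + v_y²) = √(78.540 + 35.103) = 10.66 m/s.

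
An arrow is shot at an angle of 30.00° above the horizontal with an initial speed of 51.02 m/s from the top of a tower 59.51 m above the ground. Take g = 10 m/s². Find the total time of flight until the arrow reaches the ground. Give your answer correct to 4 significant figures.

6.842 s

Vertical component: v_y = 51.02 sin 30.00° = 25.510 m/s.
Taking up as positive with launch at y = 59.51 m, landing at y = 0: 0 = 59.51 + 25.510 t − ½(10) t².
Solving 5.000 t² − 25.510 t − 59.51 = 0 gives t = [25.510 + √(25.510² + 4·5.000·59.51)] / 10.00 = 6.842 s.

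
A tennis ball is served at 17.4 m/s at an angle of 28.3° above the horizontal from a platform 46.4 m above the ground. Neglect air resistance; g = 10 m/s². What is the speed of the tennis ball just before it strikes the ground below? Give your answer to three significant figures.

v_x = 17.4 cos 28.3° = 15.32 m/s is unchanged throughout.
For the vertical component, v_y² = v_y0² + 2 g h = (8.249)² + 2×10×46.4 = 996.0, so |v_y| = 31.56 m/s.
Impact speed = √(v_x² + v_y²) = √(234.7 + 996.0) = 35.1 m/s.

35.1 m/s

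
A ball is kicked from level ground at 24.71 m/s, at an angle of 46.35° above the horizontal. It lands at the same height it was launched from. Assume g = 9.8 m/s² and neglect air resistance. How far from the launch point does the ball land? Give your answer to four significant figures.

62.24 m

For level ground, R = v₀² sin(2θ) / g.
sin(2 × 46.35°) = sin 92.700° = 0.9989.
R = (24.71)² × 0.9989 / 9.8 = 62.24 m.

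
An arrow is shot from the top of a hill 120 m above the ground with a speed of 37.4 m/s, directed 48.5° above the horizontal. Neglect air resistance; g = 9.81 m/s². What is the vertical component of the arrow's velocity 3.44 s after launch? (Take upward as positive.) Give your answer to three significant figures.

-5.74 m/s

Initial vertical component: v_y0 = 37.4 sin 48.5° = 28.01 m/s.
v_y(t) = v_y0 − g t = 28.01 − 9.81 × 3.44 = -5.74 m/s.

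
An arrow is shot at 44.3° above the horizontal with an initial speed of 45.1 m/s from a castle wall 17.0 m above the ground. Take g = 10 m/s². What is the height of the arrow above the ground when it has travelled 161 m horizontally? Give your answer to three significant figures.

49.7 m

v_x = 45.1 cos 44.3° = 32.28 m/s, v_y0 = 45.1 sin 44.3° = 31.50 m/s.
Time to reach x = 161 m: t = x / v_x = 161 / 32.28 = 4.988 s.
y = 17.0 + v_y0 t − ½ g t² = 17.0 + 31.50×4.988 − 5.000×4.988² = 49.7 m.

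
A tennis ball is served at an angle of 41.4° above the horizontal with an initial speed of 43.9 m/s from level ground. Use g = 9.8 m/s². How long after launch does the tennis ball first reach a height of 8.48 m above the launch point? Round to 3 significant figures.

v_y0 = 43.9 sin 41.4° = 29.03 m/s.
Set y = v_y0 t − ½ g t² = 8.48: 4.900 t² − 29.03 t + 8.48 = 0.
t = [29.03 ± √(842.7 − 166.2)] / 9.8 = (29.03 ± 26.01) / 9.8, giving t = 0.308 s or t = 5.62 s.
The tennis ball is on the way up at the first time, so t = 0.308 s.

0.308 s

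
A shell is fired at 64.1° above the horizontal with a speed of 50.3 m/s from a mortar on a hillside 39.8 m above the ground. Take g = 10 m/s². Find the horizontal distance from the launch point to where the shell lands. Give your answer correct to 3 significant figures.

Components: v_x = 50.3 cos 64.1° = 21.97 m/s, v_y = 50.3 sin 64.1° = 45.25 m/s.
Vertical: 0 = 39.8 + 45.25 t − ½(10) t² ⇒ 5.000 t² − 45.25 t − 39.8 = 0.
t = [45.25 + √(2048 + 796.0)] / 10.00 = 9.858 s.
Horizontal: R = v_x · t = 21.97 × 9.858 = 217 m.

217 m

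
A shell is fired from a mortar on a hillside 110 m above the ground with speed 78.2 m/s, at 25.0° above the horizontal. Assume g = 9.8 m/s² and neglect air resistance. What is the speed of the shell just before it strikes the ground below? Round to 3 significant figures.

90.9 m/s

v_x = 78.2 cos 25.0° = 70.87 m/s is unchanged throughout.
For the vertical component, v_y² = v_y0² + 2 g h = (33.05)² + 2×9.8×110 = 3248, so |v_y| = 56.99 m/s.
Impact speed = √(v_x² + v_y²) = √(5023 + 3248) = 90.9 m/s.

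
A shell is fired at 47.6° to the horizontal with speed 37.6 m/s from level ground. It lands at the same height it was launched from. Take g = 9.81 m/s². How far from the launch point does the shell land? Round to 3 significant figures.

For level ground, R = v₀² sin(2θ) / g.
sin(2 × 47.6°) = sin 95.20° = 0.9959.
R = (37.6)² × 0.9959 / 9.81 = 144 m.

144 m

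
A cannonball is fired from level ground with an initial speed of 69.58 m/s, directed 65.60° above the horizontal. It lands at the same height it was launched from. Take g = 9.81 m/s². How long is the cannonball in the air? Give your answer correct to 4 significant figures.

Vertical component: v_y = 69.58 sin 65.60° = 63.365 m/s.
For a projectile landing at launch height, time of flight is t = 2 v_y / g = 2 × 63.365 / 9.81 = 12.92 s.

12.92 s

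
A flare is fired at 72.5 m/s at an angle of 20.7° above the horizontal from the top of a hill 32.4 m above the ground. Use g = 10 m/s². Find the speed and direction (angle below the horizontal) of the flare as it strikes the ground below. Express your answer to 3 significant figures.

v_x = 72.5 cos 20.7° = 67.82 m/s (constant).
|v_y| at impact = √((25.63)² + 2×10×32.4) = 36.12 m/s.
Speed = √(67.82² + 36.12²) = 76.8 m/s; angle = arctan(36.12/67.82) = 28.0° below horizontal.

76.8 m/s at 28.0° below the horizontal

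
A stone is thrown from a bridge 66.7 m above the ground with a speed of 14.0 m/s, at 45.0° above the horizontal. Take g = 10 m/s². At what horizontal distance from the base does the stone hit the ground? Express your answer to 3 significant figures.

Components: v_x = 14.0 cos 45.0° = 9.899 m/s, v_y = 14.0 sin 45.0° = 9.899 m/s.
Vertical: 0 = 66.7 + 9.899 t − ½(10) t² ⇒ 5.000 t² − 9.899 t − 66.7 = 0.
t = [9.899 + √(97.99 + 1334)] / 10.00 = 4.774 s.
Horizontal: R = v_x · t = 9.899 × 4.774 = 47.3 m.

47.3 m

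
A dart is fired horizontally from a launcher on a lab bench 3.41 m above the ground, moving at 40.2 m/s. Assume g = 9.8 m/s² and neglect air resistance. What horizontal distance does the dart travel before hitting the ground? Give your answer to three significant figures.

33.5 m

Initial vertical velocity is zero, so the fall time comes from h = ½ g t²: t = √(2 × 3.41 / 9.8) = 0.8342 s.
Horizontal motion is uniform at 40.2 m/s, so x = 40.2 × 0.8342 = 33.5 m.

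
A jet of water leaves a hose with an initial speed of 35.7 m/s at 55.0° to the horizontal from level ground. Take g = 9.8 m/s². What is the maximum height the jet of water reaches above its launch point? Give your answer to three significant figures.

43.6 m

Vertical component of launch velocity: v_y = 35.7 sin 55.0° = 29.24 m/s.
At the highest point the vertical velocity is zero, so v_y² = 2 g h_max.
h_max = (29.24)² / (2 × 9.8) = 855.0 / 19.60 = 43.6 m.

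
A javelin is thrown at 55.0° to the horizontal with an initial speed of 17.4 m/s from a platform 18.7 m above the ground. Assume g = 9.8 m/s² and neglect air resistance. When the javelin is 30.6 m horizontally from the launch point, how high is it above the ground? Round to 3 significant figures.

v_x = 17.4 cos 55.0° = 9.980 m/s, v_y0 = 17.4 sin 55.0° = 14.25 m/s.
Time to reach x = 30.6 m: t = x / v_x = 30.6 / 9.980 = 3.066 s.
y = 18.7 + v_y0 t − ½ g t² = 18.7 + 14.25×3.066 − 4.900×3.066² = 16.3 m.

16.3 m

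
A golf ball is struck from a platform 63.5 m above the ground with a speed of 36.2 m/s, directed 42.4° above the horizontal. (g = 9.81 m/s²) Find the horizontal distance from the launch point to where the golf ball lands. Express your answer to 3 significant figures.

183 m

Components: v_x = 36.2 cos 42.4° = 26.73 m/s, v_y = 36.2 sin 42.4° = 24.41 m/s.
Vertical: 0 = 63.5 + 24.41 t − ½(9.81) t² ⇒ 4.905 t² − 24.41 t − 63.5 = 0.
t = [24.41 + √(595.8 + 1246)] / 9.810 = 6.863 s.
Horizontal: R = v_x · t = 26.73 × 6.863 = 183 m.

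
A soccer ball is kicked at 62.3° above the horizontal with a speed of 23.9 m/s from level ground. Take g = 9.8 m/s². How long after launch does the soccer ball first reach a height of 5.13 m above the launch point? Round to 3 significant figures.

v_y0 = 23.9 sin 62.3° = 21.16 m/s.
Set y = v_y0 t − ½ g t² = 5.13: 4.900 t² − 21.16 t + 5.13 = 0.
t = [21.16 ± √(447.7 − 100.5)] / 9.8 = (21.16 ± 18.63) / 9.8, giving t = 0.258 s or t = 4.06 s.
The soccer ball is on the way up at the first time, so t = 0.258 s.

0.258 s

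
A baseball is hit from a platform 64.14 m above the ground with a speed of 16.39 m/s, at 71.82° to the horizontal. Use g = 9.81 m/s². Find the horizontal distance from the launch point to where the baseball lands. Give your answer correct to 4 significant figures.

28.31 m

Components: v_x = 16.39 cos 71.82° = 5.1137 m/s, v_y = 16.39 sin 71.82° = 15.572 m/s.
Vertical: 0 = 64.14 + 15.572 t − ½(9.81) t² ⇒ 4.905 t² − 15.572 t − 64.14 = 0.
t = [15.572 + √(242.49 + 1258.4)] / 9.810 = 5.5365 s.
Horizontal: R = v_x · t = 5.1137 × 5.5365 = 28.31 m.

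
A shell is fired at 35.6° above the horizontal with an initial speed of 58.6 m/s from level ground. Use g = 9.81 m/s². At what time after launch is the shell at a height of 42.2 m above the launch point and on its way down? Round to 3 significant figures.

5.34 s

v_y0 = 58.6 sin 35.6° = 34.11 m/s.
Set y = v_y0 t − ½ g t² = 42.2: 4.905 t² − 34.11 t + 42.2 = 0.
t = [34.11 ± √(1163 − 828.0)] / 9.81 = (34.11 ± 18.30) / 9.81, giving t = 1.61 s or t = 5.34 s.
On the way down corresponds to the larger root: t = 5.34 s.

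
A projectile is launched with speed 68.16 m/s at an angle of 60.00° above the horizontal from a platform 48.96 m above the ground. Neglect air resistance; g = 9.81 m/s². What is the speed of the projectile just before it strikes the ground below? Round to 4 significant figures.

74.88 m/s

v_x = 68.16 cos 60.00° = 34.080 m/s is unchanged throughout.
For the vertical component, v_y² = v_y0² + 2 g h = (59.028)² + 2×9.81×48.96 = 4444.9, so |v_y| = 66.670 m/s.
Impact speed = √(v_x² + v_y²) = √(1161.4 + 4444.9) = 74.88 m/s.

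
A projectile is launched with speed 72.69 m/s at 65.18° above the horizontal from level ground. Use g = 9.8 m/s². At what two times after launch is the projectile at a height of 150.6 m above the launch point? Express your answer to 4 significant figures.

2.913 s and 10.55 s

v_y0 = 72.69 sin 65.18° = 65.976 m/s.
Set y = v_y0 t − ½ g t² = 150.6: 4.900 t² − 65.976 t + 150.6 = 0.
t = [65.976 ± √(4352.8 − 2951.8)] / 9.8 = (65.976 ± 37.430) / 9.8, giving t = 2.913 s or t = 10.55 s.
So the projectile is at 150.6 m at t = 2.913 s (rising) and t = 10.55 s (falling).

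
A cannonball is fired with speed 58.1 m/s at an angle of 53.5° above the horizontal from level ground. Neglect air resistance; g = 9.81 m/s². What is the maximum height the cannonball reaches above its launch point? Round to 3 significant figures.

Vertical component of launch velocity: v_y = 58.1 sin 53.5° = 46.70 m/s.
At the highest point the vertical velocity is zero, so v_y² = 2 g h_max.
h_max = (46.70)² / (2 × 9.81) = 2181 / 19.62 = 111 m.

111 m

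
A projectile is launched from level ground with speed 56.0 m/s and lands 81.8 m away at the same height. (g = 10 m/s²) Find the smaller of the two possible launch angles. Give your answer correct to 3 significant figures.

Level-ground range: R = v₀² sin(2θ)/g ⇒ sin 2θ = R g / v₀² = 81.8×10/56.0² = 0.2608.
2θ = arcsin(0.2608) = 15.12° or 180° − 15.12° = 164.88°.
So θ = 7.56° or θ = 82.4°.

7.56°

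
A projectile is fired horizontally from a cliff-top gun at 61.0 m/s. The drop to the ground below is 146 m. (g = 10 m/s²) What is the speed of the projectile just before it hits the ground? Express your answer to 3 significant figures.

81.5 m/s

Fall time: t = √(2 × 146 / 10) = 5.404 s.
At impact: v_x = 61.0 m/s (unchanged), v_y = g t = 10 × 5.404 = 54.04 m/s.
Speed = √(v_x² + v_y²) = √(3721 + 2920) = 81.5 m/s.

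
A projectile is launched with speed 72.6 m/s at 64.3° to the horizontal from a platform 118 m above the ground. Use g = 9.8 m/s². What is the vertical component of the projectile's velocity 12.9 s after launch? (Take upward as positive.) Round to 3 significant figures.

Initial vertical component: v_y0 = 72.6 sin 64.3° = 65.42 m/s.
v_y(t) = v_y0 − g t = 65.42 − 9.8 × 12.9 = -61.0 m/s.

-61.0 m/s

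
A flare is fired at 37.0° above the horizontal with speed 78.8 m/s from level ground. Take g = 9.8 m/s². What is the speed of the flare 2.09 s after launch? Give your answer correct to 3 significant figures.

v_x = 78.8 cos 37.0° = 62.93 m/s (constant).
v_y(t) = 78.8 sin 37.0° − g t = 47.42 − 9.8 × 2.09 = 26.94 m/s.
Speed = √(v_x² + v_y²) = √(3960 + 725.8) = 68.5 m/s.

68.5 m/s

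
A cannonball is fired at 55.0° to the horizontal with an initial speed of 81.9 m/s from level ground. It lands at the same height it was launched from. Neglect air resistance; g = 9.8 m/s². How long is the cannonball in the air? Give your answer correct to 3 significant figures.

13.7 s

Vertical component: v_y = 81.9 sin 55.0° = 67.09 m/s.
For a projectile landing at launch height, time of flight is t = 2 v_y / g = 2 × 67.09 / 9.8 = 13.7 s.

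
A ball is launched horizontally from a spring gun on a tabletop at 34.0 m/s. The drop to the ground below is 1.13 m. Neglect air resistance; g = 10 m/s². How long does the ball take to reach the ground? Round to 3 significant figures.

The horizontal speed doesn't affect the fall. With v_y0 = 0, h = ½ g t².
t = √(2 × 1.13 / 10) = √0.2260 = 0.475 s.

0.475 s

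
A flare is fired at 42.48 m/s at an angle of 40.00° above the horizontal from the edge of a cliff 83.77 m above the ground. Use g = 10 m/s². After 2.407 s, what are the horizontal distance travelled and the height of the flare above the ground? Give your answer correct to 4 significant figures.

v_x = 42.48 cos 40.00° = 32.542 m/s; v_y0 = 42.48 sin 40.00° = 27.306 m/s.
x = v_x t = 32.542 × 2.407 = 78.33 m.
y = 83.77 + v_y0 t − ½ g t² = 120.5 m.

x = 78.33 m, y = 120.5 m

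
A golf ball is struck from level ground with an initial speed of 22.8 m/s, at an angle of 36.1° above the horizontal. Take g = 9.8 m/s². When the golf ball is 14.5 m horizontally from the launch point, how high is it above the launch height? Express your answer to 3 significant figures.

v_x = 22.8 cos 36.1° = 18.42 m/s, v_y0 = 22.8 sin 36.1° = 13.43 m/s.
Time to reach x = 14.5 m: t = x / v_x = 14.5 / 18.42 = 0.7872 s.
y = v_y0 t − ½ g t² = 13.43×0.7872 − 4.900×0.7872² = 7.54 m.

7.54 m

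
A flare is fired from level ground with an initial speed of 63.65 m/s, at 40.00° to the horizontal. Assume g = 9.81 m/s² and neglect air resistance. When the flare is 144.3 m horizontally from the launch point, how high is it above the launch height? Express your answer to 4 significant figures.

78.12 m

v_x = 63.65 cos 40.00° = 48.759 m/s, v_y0 = 63.65 sin 40.00° = 40.913 m/s.
Time to reach x = 144.3 m: t = x / v_x = 144.3 / 48.759 = 2.9595 s.
y = v_y0 t − ½ g t² = 40.913×2.9595 − 4.905×2.9595² = 78.12 m.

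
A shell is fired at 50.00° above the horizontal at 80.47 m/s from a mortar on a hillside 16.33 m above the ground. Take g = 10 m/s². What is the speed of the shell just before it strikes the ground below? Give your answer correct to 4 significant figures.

82.47 m/s

v_x = 80.47 cos 50.00° = 51.725 m/s is unchanged throughout.
For the vertical component, v_y² = v_y0² + 2 g h = (61.644)² + 2×10×16.33 = 4126.6, so |v_y| = 64.239 m/s.
Impact speed = √(v_x² + v_y²) = √(2675.5 + 4126.6) = 82.47 m/s.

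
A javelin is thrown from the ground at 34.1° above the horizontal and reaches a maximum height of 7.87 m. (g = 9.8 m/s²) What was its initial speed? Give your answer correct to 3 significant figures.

22.2 m/s

At maximum height v_y = 0, so (v₀ sin θ)² = 2 g H.
v₀ sin 34.1° = √(2 × 9.8 × 7.87) = 12.42 m/s.
v₀ = 12.42 / sin 34.1° = 12.42 / 0.5606 = 22.2 m/s.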